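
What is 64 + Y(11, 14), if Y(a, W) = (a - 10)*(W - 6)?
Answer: 72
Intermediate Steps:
Y(a, W) = (-10 + a)*(-6 + W)
64 + Y(11, 14) = 64 + (60 - 10*14 - 6*11 + 14*11) = 64 + (60 - 140 - 66 + 154) = 64 + 8 = 72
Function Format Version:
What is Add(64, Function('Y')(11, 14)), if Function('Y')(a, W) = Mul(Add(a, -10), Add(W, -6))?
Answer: 72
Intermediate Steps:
Function('Y')(a, W) = Mul(Add(-10, a), Add(-6, W))
Add(64, Function('Y')(11, 14)) = Add(64, Add(60, Mul(-10, 14), Mul(-6, 11), Mul(14, 11))) = Add(64, Add(60, -140, -66, 154)) = Add(64, 8) = 72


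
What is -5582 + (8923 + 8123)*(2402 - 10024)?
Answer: -129930194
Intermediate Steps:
-5582 + (8923 + 8123)*(2402 - 10024) = -5582 + 17046*(-7622) = -5582 - 129924612 = -129930194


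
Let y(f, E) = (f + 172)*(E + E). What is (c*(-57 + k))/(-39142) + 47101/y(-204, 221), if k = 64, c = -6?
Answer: -921516647/276812224 ≈ -3.3290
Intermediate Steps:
y(f, E) = 2*E*(172 + f) (y(f, E) = (172 + f)*(2*E) = 2*E*(172 + f))
(c*(-57 + k))/(-39142) + 47101/y(-204, 221) = -6*(-57 + 64)/(-39142) + 47101/((2*221*(172 - 204))) = -6*7*(-1/39142) + 47101/((2*221*(-32))) = -42*(-1/39142) + 47101/(-14144) = 21/19571 + 47101*(-1/14144) = 21/19571 - 47101/14144 = -921516647/276812224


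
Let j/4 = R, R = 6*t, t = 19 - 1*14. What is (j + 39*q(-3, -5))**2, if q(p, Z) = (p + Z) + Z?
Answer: 149769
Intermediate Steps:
q(p, Z) = p + 2*Z (q(p, Z) = (Z + p) + Z = p + 2*Z)
t = 5 (t = 19 - 14 = 5)
R = 30 (R = 6*5 = 30)
j = 120 (j = 4*30 = 120)
(j + 39*q(-3, -5))**2 = (120 + 39*(-3 + 2*(-5)))**2 = (120 + 39*(-3 - 10))**2 = (120 + 39*(-13))**2 = (120 - 507)**2 = (-387)**2 = 149769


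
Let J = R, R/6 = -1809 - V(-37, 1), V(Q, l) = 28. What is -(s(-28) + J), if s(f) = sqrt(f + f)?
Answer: 11022 - 2*I*sqrt(14) ≈ 11022.0 - 7.4833*I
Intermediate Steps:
s(f) = sqrt(2)*sqrt(f) (s(f) = sqrt(2*f) = sqrt(2)*sqrt(f))
R = -11022 (R = 6*(-1809 - 1*28) = 6*(-1809 - 28) = 6*(-1837) = -11022)
J = -11022
-(s(-28) + J) = -(sqrt(2)*sqrt(-28) - 11022) = -(sqrt(2)*(2*I*sqrt(7)) - 11022) = -(2*I*sqrt(14) - 11022) = -(-11022 + 2*I*sqrt(14)) = 11022 - 2*I*sqrt(14)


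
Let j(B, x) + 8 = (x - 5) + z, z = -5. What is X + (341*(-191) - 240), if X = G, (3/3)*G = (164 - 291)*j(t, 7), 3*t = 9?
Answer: -63974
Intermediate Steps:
t = 3 (t = (1/3)*9 = 3)
j(B, x) = -18 + x (j(B, x) = -8 + ((x - 5) - 5) = -8 + ((-5 + x) - 5) = -8 + (-10 + x) = -18 + x)
G = 1397 (G = (164 - 291)*(-18 + 7) = -127*(-11) = 1397)
X = 1397
X + (341*(-191) - 240) = 1397 + (341*(-191) - 240) = 1397 + (-65131 - 240) = 1397 - 65371 = -63974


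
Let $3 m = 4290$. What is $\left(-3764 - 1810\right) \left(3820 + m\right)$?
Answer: $-29263500$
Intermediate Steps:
$m = 1430$ ($m = \frac{1}{3} \cdot 4290 = 1430$)
$\left(-3764 - 1810\right) \left(3820 + m\right) = \left(-3764 - 1810\right) \left(3820 + 1430\right) = \left(-5574\right) 5250 = -29263500$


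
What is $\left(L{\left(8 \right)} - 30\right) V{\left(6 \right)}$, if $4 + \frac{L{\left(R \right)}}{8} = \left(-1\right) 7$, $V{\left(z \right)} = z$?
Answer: $-708$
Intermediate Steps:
$L{\left(R \right)} = -88$ ($L{\left(R \right)} = -32 + 8 \left(\left(-1\right) 7\right) = -32 + 8 \left(-7\right) = -32 - 56 = -88$)
$\left(L{\left(8 \right)} - 30\right) V{\left(6 \right)} = \left(-88 - 30\right) 6 = \left(-118\right) 6 = -708$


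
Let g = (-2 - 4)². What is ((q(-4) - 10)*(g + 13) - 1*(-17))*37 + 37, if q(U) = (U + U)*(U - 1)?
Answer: 55056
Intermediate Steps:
g = 36 (g = (-6)² = 36)
q(U) = 2*U*(-1 + U) (q(U) = (2*U)*(-1 + U) = 2*U*(-1 + U))
((q(-4) - 10)*(g + 13) - 1*(-17))*37 + 37 = ((2*(-4)*(-1 - 4) - 10)*(36 + 13) - 1*(-17))*37 + 37 = ((2*(-4)*(-5) - 10)*49 + 17)*37 + 37 = ((40 - 10)*49 + 17)*37 + 37 = (30*49 + 17)*37 + 37 = (1470 + 17)*37 + 37 = 1487*37 + 37 = 55019 + 37 = 55056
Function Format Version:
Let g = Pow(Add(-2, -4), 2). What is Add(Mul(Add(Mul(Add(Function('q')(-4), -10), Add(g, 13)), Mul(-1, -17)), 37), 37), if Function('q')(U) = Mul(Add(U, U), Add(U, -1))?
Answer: 55056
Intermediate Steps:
g = 36 (g = Pow(-6, 2) = 36)
Function('q')(U) = Mul(2, U, Add(-1, U)) (Function('q')(U) = Mul(Mul(2, U), Add(-1, U)) = Mul(2, U, Add(-1, U)))
Add(Mul(Add(Mul(Add(Function('q')(-4), -10), Add(g, 13)), Mul(-1, -17)), 37), 37) = Add(Mul(Add(Mul(Add(Mul(2, -4, Add(-1, -4)), -10), Add(36, 13)), Mul(-1, -17)), 37), 37) = Add(Mul(Add(Mul(Add(Mul(2, -4, -5), -10), 49), 17), 37), 37) = Add(Mul(Add(Mul(Add(40, -10), 49), 17), 37), 37) = Add(Mul(Add(Mul(30, 49), 17), 37), 37) = Add(Mul(Add(1470, 17), 37), 37) = Add(Mul(1487, 37), 37) = Add(55019, 37) = 55056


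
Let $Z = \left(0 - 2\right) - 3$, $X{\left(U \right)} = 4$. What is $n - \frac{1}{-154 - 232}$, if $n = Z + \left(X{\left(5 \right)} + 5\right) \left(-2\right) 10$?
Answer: $- \frac{71409}{386} \approx -185.0$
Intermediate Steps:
$Z = -5$ ($Z = -2 - 3 = -5$)
$n = -185$ ($n = -5 + \left(4 + 5\right) \left(-2\right) 10 = -5 + 9 \left(-2\right) 10 = -5 - 180 = -185$)
$n - \frac{1}{-154 - 232} = -185 - \frac{1}{-154 - 232} = -185 - \frac{1}{-386} = -185 - - \frac{1}{386} = -185 + \frac{1}{386} = - \frac{71409}{386}$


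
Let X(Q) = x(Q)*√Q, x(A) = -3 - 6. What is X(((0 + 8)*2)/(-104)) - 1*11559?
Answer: -11559 - 9*I*√26/13 ≈ -11559.0 - 3.5301*I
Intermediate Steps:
x(A) = -9
X(Q) = -9*√Q
X(((0 + 8)*2)/(-104)) - 1*11559 = -9*√(-2/13) - 1*11559 = -9*I*√26/13 - 11559 = -11559 - 9*I*√26/13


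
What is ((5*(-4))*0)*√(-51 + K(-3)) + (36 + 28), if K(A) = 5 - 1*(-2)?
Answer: 64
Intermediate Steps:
K(A) = 7 (K(A) = 5 + 2 = 7)
((5*(-4))*0)*√(-51 + K(-3)) + (36 + 28) = ((5*(-4))*0)*√(-51 + 7) + (36 + 28) = (-20*0)*√(-44) + 64 = 0*(2*I*√11) + 64 = 0 + 64 = 64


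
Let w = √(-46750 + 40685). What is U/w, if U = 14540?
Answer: -2908*I*√6065/1213 ≈ -186.7*I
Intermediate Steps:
w = I*√6065 (w = √(-6065) = I*√6065 ≈ 77.878*I)
U/w = 14540/((I*√6065)) = 14540*(-I*√6065/6065) = -2908*I*√6065/1213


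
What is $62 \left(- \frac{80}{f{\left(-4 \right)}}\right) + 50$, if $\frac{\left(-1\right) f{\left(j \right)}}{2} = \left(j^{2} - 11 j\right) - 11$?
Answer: $\frac{4930}{49} \approx 100.61$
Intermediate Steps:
$f{\left(j \right)} = 22 - 2 j^{2} + 22 j$ ($f{\left(j \right)} = - 2 \left(\left(j^{2} - 11 j\right) - 11\right) = - 2 \left(-11 + j^{2} - 11 j\right) = 22 - 2 j^{2} + 22 j$)
$62 \left(- \frac{80}{f{\left(-4 \right)}}\right) + 50 = 62 \left(- \frac{80}{22 - 2 \left(-4\right)^{2} + 22 \left(-4\right)}\right) + 50 = 62 \left(- \frac{80}{22 - 32 - 88}\right) + 50 = 62 \left(- \frac{80}{-98}\right) + 50 = 62 \left(\left(-80\right) \left(- \frac{1}{98}\right)\right) + 50 = 62 \cdot \frac{40}{49} + 50 = \frac{2480}{49} + 50 = \frac{4930}{49}$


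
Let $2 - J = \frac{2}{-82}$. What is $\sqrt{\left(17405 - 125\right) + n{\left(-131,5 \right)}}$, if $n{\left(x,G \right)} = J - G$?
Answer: $\frac{\sqrt{29042678}}{41} \approx 131.44$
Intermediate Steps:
$J = \frac{83}{41}$ ($J = 2 - \frac{2}{-82} = 2 - 2 \left(- \frac{1}{82}\right) = 2 - - \frac{1}{41} = 2 + \frac{1}{41} = \frac{83}{41} \approx 2.0244$)
$n{\left(x,G \right)} = \frac{83}{41} - G$
$\sqrt{\left(17405 - 125\right) + n{\left(-131,5 \right)}} = \sqrt{\left(17405 - 125\right) + \left(\frac{83}{41} - 5\right)} = \sqrt{17280 + \left(\frac{83}{41} - 5\right)} = \sqrt{17280 - \frac{122}{41}} = \sqrt{\frac{708358}{41}} = \frac{\sqrt{29042678}}{41}$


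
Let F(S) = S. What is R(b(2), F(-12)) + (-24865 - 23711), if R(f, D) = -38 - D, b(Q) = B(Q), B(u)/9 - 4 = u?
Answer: -48602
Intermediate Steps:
B(u) = 36 + 9*u
b(Q) = 36 + 9*Q
R(b(2), F(-12)) + (-24865 - 23711) = (-38 - 1*(-12)) + (-24865 - 23711) = (-38 + 12) - 48576 = -26 - 48576 = -48602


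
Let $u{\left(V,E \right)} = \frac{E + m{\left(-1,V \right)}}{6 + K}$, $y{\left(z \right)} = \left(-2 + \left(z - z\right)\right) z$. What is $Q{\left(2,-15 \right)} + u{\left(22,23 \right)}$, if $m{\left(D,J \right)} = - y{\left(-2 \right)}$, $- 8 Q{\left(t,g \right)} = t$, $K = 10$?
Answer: $\frac{15}{16} \approx 0.9375$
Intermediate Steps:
$Q{\left(t,g \right)} = - \frac{t}{8}$
$y{\left(z \right)} = - 2 z$ ($y{\left(z \right)} = \left(-2 + 0\right) z = - 2 z$)
$m{\left(D,J \right)} = -4$ ($m{\left(D,J \right)} = - \left(-2\right) \left(-2\right) = \left(-1\right) 4 = -4$)
$u{\left(V,E \right)} = - \frac{1}{4} + \frac{E}{16}$ ($u{\left(V,E \right)} = \frac{E - 4}{6 + 10} = \frac{-4 + E}{16} = \left(-4 + E\right) \frac{1}{16} = - \frac{1}{4} + \frac{E}{16}$)
$Q{\left(2,-15 \right)} + u{\left(22,23 \right)} = \left(- \frac{1}{8}\right) 2 + \left(- \frac{1}{4} + \frac{1}{16} \cdot 23\right) = - \frac{1}{4} + \left(- \frac{1}{4} + \frac{23}{16}\right) = - \frac{1}{4} + \frac{19}{16} = \frac{15}{16}$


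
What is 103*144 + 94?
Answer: 14926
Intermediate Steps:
103*144 + 94 = 14832 + 94 = 14926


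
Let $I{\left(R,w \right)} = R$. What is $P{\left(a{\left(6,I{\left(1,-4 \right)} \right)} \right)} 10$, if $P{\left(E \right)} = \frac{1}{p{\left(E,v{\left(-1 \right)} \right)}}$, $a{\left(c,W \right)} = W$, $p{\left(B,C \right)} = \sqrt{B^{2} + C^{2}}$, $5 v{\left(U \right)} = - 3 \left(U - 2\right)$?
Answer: $\frac{25 \sqrt{106}}{53} \approx 4.8564$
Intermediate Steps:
$v{\left(U \right)} = \frac{6}{5} - \frac{3 U}{5}$ ($v{\left(U \right)} = \frac{\left(-3\right) \left(U - 2\right)}{5} = \frac{\left(-3\right) \left(-2 + U\right)}{5} = \frac{6 - 3 U}{5} = \frac{6}{5} - \frac{3 U}{5}$)
$P{\left(E \right)} = \frac{1}{\sqrt{\frac{81}{25} + E^{2}}}$ ($P{\left(E \right)} = \frac{1}{\sqrt{E^{2} + \left(\frac{6}{5} - - \frac{3}{5}\right)^{2}}} = \frac{1}{\sqrt{E^{2} + \left(\frac{6}{5} + \frac{3}{5}\right)^{2}}} = \frac{1}{\sqrt{E^{2} + \left(\frac{9}{5}\right)^{2}}} = \frac{1}{\sqrt{E^{2} + \frac{81}{25}}} = \frac{1}{\sqrt{\frac{81}{25} + E^{2}}}$)
$P{\left(a{\left(6,I{\left(1,-4 \right)} \right)} \right)} 10 = \frac{5}{\sqrt{81 + 25 \cdot 1^{2}}} \cdot 10 = \frac{5}{\sqrt{81 + 25 \cdot 1}} \cdot 10 = \frac{5}{\sqrt{81 + 25}} \cdot 10 = \frac{5}{\sqrt{106}} \cdot 10 = 5 \frac{\sqrt{106}}{106} \cdot 10 = \frac{5 \sqrt{106}}{106} \cdot 10 = \frac{25 \sqrt{106}}{53}$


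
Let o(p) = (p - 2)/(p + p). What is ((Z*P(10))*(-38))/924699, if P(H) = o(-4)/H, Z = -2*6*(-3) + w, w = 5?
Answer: -779/6164660 ≈ -0.00012637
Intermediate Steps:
o(p) = (-2 + p)/(2*p) (o(p) = (-2 + p)/((2*p)) = (-2 + p)*(1/(2*p)) = (-2 + p)/(2*p))
Z = 41 (Z = -2*6*(-3) + 5 = -12*(-3) + 5 = 36 + 5 = 41)
P(H) = 3/(4*H) (P(H) = ((½)*(-2 - 4)/(-4))/H = ((½)*(-¼)*(-6))/H = 3/(4*H))
((Z*P(10))*(-38))/924699 = ((41*((¾)/10))*(-38))/924699 = ((41*((¾)*(⅒)))*(-38))*(1/924699) = ((41*(3/40))*(-38))*(1/924699) = ((123/40)*(-38))*(1/924699) = -2337/20*1/924699 = -779/6164660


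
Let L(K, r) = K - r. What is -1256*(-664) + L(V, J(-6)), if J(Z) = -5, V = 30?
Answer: 834019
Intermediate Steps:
-1256*(-664) + L(V, J(-6)) = -1256*(-664) + (30 - 1*(-5)) = 833984 + (30 + 5) = 833984 + 35 = 834019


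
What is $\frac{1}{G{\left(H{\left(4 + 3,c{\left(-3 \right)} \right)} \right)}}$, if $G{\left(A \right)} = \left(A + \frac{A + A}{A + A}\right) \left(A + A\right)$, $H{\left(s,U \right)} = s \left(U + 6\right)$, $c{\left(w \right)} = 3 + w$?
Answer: $\frac{1}{3612} \approx 0.00027685$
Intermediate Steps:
$H{\left(s,U \right)} = s \left(6 + U\right)$
$G{\left(A \right)} = 2 A \left(1 + A\right)$ ($G{\left(A \right)} = \left(A + \frac{2 A}{2 A}\right) 2 A = \left(A + 2 A \frac{1}{2 A}\right) 2 A = \left(A + 1\right) 2 A = \left(1 + A\right) 2 A = 2 A \left(1 + A\right)$)
$\frac{1}{G{\left(H{\left(4 + 3,c{\left(-3 \right)} \right)} \right)}} = \frac{1}{2 \left(4 + 3\right) \left(6 + \left(3 - 3\right)\right) \left(1 + \left(4 + 3\right) \left(6 + \left(3 - 3\right)\right)\right)} = \frac{1}{2 \cdot 7 \left(6 + 0\right) \left(1 + 7 \left(6 + 0\right)\right)} = \frac{1}{2 \cdot 7 \cdot 6 \left(1 + 7 \cdot 6\right)} = \frac{1}{2 \cdot 42 \left(1 + 42\right)} = \frac{1}{2 \cdot 42 \cdot 43} = \frac{1}{3612}$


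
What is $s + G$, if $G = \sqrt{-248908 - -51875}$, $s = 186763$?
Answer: $186763 + i \sqrt{197033} \approx 1.8676 \cdot 10^{5} + 443.88 i$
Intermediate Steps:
$G = i \sqrt{197033}$ ($G = \sqrt{-248908 + \left(-60215 + 112090\right)} = \sqrt{-248908 + 51875} = \sqrt{-197033} = i \sqrt{197033} \approx 443.88 i$)
$s + G = 186763 + i \sqrt{197033}$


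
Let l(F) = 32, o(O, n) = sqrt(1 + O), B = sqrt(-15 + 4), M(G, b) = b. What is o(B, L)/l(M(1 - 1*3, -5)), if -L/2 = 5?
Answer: sqrt(1 + I*sqrt(11))/32 ≈ 0.046688 + 0.034687*I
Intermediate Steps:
B = I*sqrt(11) (B = sqrt(-11) = I*sqrt(11) ≈ 3.3166*I)
L = -10 (L = -2*5 = -10)
o(B, L)/l(M(1 - 1*3, -5)) = sqrt(1 + I*sqrt(11))/32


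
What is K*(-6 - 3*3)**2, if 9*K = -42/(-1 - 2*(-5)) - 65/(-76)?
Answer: -21725/228 ≈ -95.285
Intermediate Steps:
K = -869/2052 (K = (-42/(-1 - 2*(-5)) - 65/(-76))/9 = (-42/(-1 + 10) - 65*(-1/76))/9 = (-42/9 + 65/76)/9 = (-42*1/9 + 65/76)/9 = (-14/3 + 65/76)/9 = (1/9)*(-869/228) = -869/2052 ≈ -0.42349)
K*(-6 - 3*3)**2 = -869*(-6 - 3*3)**2/2052 = -869*(-6 - 9)**2/2052 = -869/2052*(-15)**2 = -869/2052*225 = -21725/228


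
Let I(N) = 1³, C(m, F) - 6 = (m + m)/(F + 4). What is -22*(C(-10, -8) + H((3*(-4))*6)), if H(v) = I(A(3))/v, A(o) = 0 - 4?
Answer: -8701/36 ≈ -241.69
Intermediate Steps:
C(m, F) = 6 + 2*m/(4 + F) (C(m, F) = 6 + (m + m)/(F + 4) = 6 + (2*m)/(4 + F) = 6 + 2*m/(4 + F))
A(o) = -4
I(N) = 1
H(v) = 1/v
-22*(C(-10, -8) + H((3*(-4))*6)) = -22*(2*(12 - 10 + 3*(-8))/(4 - 8) + 1/((3*(-4))*6)) = -22*(2*(12 - 10 - 24)/(-4) + 1/(-12*6)) = -22*(2*(-¼)*(-22) + 1/(-72)) = -22*(11 - 1/72) = -22*791/72 = -8701/36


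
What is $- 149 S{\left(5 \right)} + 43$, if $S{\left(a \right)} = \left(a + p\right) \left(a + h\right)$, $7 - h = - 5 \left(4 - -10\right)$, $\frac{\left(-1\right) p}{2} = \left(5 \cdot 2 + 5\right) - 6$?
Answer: $158877$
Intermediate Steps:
$p = -18$ ($p = - 2 \left(\left(5 \cdot 2 + 5\right) - 6\right) = - 2 \left(\left(10 + 5\right) - 6\right) = - 2 \left(15 - 6\right) = \left(-2\right) 9 = -18$)
$h = 77$ ($h = 7 - - 5 \left(4 - -10\right) = 7 - - 5 \left(4 + 10\right) = 7 - \left(-5\right) 14 = 7 - -70 = 7 + 70 = 77$)
$S{\left(a \right)} = \left(-18 + a\right) \left(77 + a\right)$ ($S{\left(a \right)} = \left(a - 18\right) \left(a + 77\right) = \left(-18 + a\right) \left(77 + a\right)$)
$- 149 S{\left(5 \right)} + 43 = - 149 \left(-1386 + 5^{2} + 59 \cdot 5\right) + 43 = - 149 \left(-1386 + 25 + 295\right) + 43 = \left(-149\right) \left(-1066\right) + 43 = 158834 + 43 = 158877$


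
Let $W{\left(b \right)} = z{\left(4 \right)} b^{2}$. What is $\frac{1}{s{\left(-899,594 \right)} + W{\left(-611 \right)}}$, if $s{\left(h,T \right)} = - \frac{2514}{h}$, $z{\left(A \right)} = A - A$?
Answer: $\frac{899}{2514} \approx 0.3576$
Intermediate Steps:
$z{\left(A \right)} = 0$
$W{\left(b \right)} = 0$ ($W{\left(b \right)} = 0 b^{2} = 0$)
$\frac{1}{s{\left(-899,594 \right)} + W{\left(-611 \right)}} = \frac{1}{- \frac{2514}{-899} + 0} = \frac{1}{\left(-2514\right) \left(- \frac{1}{899}\right) + 0} = \frac{1}{\frac{2514}{899} + 0} = \frac{1}{\frac{2514}{899}} = \frac{899}{2514}$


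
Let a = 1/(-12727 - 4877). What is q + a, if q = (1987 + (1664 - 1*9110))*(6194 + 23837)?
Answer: -2885986187317/17604 ≈ -1.6394e+8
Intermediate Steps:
q = -163939229 (q = (1987 + (1664 - 9110))*30031 = (1987 - 7446)*30031 = -5459*30031 = -163939229)
a = -1/17604 (a = 1/(-17604) = -1/17604 ≈ -5.6805e-5)
q + a = -163939229 - 1/17604 = -2885986187317/17604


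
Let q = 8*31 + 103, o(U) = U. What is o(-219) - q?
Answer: -570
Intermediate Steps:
q = 351 (q = 248 + 103 = 351)
o(-219) - q = -219 - 1*351 = -219 - 351 = -570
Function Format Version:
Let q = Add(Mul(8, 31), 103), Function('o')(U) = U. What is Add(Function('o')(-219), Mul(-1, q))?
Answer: -570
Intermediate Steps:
q = 351 (q = Add(248, 103) = 351)
Add(Function('o')(-219), Mul(-1, q)) = Add(-219, Mul(-1, 351)) = Add(-219, -351) = -570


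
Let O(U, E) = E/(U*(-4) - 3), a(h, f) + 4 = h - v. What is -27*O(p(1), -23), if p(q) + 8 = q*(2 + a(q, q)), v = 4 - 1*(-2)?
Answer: 207/19 ≈ 10.895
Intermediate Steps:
v = 6 (v = 4 + 2 = 6)
a(h, f) = -10 + h (a(h, f) = -4 + (h - 1*6) = -4 + (h - 6) = -4 + (-6 + h) = -10 + h)
p(q) = -8 + q*(-8 + q) (p(q) = -8 + q*(2 + (-10 + q)) = -8 + q*(-8 + q))
O(U, E) = E/(-3 - 4*U) (O(U, E) = E/(-4*U - 3) = E/(-3 - 4*U))
-27*O(p(1), -23) = -(-27)*(-23)/(3 + 4*(-8 + 1² - 8*1)) = -(-27)*(-23)/(3 + 4*(-8 + 1 - 8)) = -(-27)*(-23)/(3 + 4*(-15)) = -(-27)*(-23)/(3 - 60) = -(-27)*(-23)/(-57) = -(-27)*(-23)*(-1)/57 = -27*(-23/57) = 207/19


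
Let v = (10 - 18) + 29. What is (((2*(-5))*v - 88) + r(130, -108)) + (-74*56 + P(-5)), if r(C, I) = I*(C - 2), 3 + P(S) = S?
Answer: -18274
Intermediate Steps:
P(S) = -3 + S
v = 21 (v = -8 + 29 = 21)
r(C, I) = I*(-2 + C)
(((2*(-5))*v - 88) + r(130, -108)) + (-74*56 + P(-5)) = (((2*(-5))*21 - 88) - 108*(-2 + 130)) + (-74*56 + (-3 - 5)) = ((-10*21 - 88) - 108*128) + (-4144 - 8) = ((-210 - 88) - 13824) - 4152 = (-298 - 13824) - 4152 = -14122 - 4152 = -18274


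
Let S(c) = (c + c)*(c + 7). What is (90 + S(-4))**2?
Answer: 4356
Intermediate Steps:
S(c) = 2*c*(7 + c) (S(c) = (2*c)*(7 + c) = 2*c*(7 + c))
(90 + S(-4))**2 = (90 + 2*(-4)*(7 - 4))**2 = (90 + 2*(-4)*3)**2 = (90 - 24)**2 = 66**2 = 4356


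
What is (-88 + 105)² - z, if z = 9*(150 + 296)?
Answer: -3725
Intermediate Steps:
z = 4014 (z = 9*446 = 4014)
(-88 + 105)² - z = (-88 + 105)² - 1*4014 = 17² - 4014 = 289 - 4014 = -3725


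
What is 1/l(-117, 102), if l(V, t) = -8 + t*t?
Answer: 1/10396 ≈ 9.6191e-5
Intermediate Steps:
l(V, t) = -8 + t²
1/l(-117, 102) = 1/(-8 + 102²) = 1/(-8 + 10404) = 1/10396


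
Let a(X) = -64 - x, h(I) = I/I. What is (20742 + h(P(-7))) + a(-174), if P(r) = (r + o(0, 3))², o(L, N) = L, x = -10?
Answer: 20689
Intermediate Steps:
P(r) = r² (P(r) = (r + 0)² = r²)
h(I) = 1
a(X) = -54 (a(X) = -64 - 1*(-10) = -64 + 10 = -54)
(20742 + h(P(-7))) + a(-174) = (20742 + 1) - 54 = 20743 - 54 = 20689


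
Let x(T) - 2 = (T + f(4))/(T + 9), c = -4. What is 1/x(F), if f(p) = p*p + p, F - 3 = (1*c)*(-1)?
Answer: 16/59 ≈ 0.27119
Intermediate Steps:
F = 7 (F = 3 + (1*(-4))*(-1) = 3 - 4*(-1) = 3 + 4 = 7)
f(p) = p + p**2 (f(p) = p**2 + p = p + p**2)
x(T) = 2 + (20 + T)/(9 + T) (x(T) = 2 + (T + 4*(1 + 4))/(T + 9) = 2 + (T + 4*5)/(9 + T) = 2 + (T + 20)/(9 + T) = 2 + (20 + T)/(9 + T))
1/x(F) = 1/((38 + 3*7)/(9 + 7)) = 1/((38 + 21)/16) = 1/((1/16)*59) = 1/(59/16) = 16/59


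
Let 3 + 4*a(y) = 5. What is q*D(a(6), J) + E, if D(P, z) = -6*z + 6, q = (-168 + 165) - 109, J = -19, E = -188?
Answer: -13628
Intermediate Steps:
q = -112 (q = -3 - 109 = -112)
a(y) = ½ (a(y) = -¾ + (¼)*5 = -¾ + 5/4 = ½)
D(P, z) = 6 - 6*z
q*D(a(6), J) + E = -112*(6 - 6*(-19)) - 188 = -112*(6 + 114) - 188 = -112*120 - 188 = -13440 - 188 = -13628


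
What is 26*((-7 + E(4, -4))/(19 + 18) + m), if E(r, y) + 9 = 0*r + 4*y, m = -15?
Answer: -15262/37 ≈ -412.49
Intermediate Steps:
E(r, y) = -9 + 4*y (E(r, y) = -9 + (0*r + 4*y) = -9 + (0 + 4*y) = -9 + 4*y)
26*((-7 + E(4, -4))/(19 + 18) + m) = 26*((-7 + (-9 + 4*(-4)))/(19 + 18) - 15) = 26*((-7 + (-9 - 16))/37 - 15) = 26*((-7 - 25)*(1/37) - 15) = 26*(-32*1/37 - 15) = 26*(-32/37 - 15) = 26*(-587/37) = -15262/37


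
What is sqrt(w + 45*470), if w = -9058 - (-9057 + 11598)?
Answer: sqrt(9551) ≈ 97.729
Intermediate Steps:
w = -11599 (w = -9058 - 1*2541 = -9058 - 2541 = -11599)
sqrt(w + 45*470) = sqrt(-11599 + 45*470) = sqrt(-11599 + 21150) = sqrt(9551)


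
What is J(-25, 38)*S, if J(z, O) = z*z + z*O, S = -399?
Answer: 129675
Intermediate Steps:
J(z, O) = z² + O*z
J(-25, 38)*S = -25*(38 - 25)*(-399) = -25*13*(-399) = -325*(-399) = 129675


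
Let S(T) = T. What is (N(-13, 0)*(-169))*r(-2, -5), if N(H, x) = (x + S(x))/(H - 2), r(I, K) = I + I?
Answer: 0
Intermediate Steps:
r(I, K) = 2*I
N(H, x) = 2*x/(-2 + H) (N(H, x) = (x + x)/(H - 2) = (2*x)/(-2 + H) = 2*x/(-2 + H))
(N(-13, 0)*(-169))*r(-2, -5) = ((2*0/(-2 - 13))*(-169))*(2*(-2)) = ((2*0/(-15))*(-169))*(-4) = ((2*0*(-1/15))*(-169))*(-4) = (0*(-169))*(-4) = 0*(-4) = 0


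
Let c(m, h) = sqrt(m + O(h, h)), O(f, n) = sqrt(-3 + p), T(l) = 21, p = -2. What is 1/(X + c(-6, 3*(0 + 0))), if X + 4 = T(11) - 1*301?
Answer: -1/(284 - sqrt(-6 + I*sqrt(5))) ≈ -0.0035264 - 3.0971e-5*I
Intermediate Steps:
O(f, n) = I*sqrt(5) (O(f, n) = sqrt(-3 - 2) = sqrt(-5) = I*sqrt(5))
X = -284 (X = -4 + (21 - 1*301) = -4 + (21 - 301) = -4 - 280 = -284)
c(m, h) = sqrt(m + I*sqrt(5))
1/(X + c(-6, 3*(0 + 0))) = 1/(-284 + sqrt(-6 + I*sqrt(5)))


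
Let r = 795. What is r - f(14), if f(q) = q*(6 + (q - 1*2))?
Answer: 543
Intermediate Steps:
f(q) = q*(4 + q) (f(q) = q*(6 + (q - 2)) = q*(6 + (-2 + q)) = q*(4 + q))
r - f(14) = 795 - 14*(4 + 14) = 795 - 14*18 = 795 - 1*252 = 795 - 252 = 543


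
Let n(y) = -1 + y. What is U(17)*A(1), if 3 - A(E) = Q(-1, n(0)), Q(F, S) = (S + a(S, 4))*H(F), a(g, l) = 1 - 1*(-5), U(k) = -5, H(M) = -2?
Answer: -65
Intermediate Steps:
a(g, l) = 6 (a(g, l) = 1 + 5 = 6)
Q(F, S) = -12 - 2*S (Q(F, S) = (S + 6)*(-2) = (6 + S)*(-2) = -12 - 2*S)
A(E) = 13 (A(E) = 3 - (-12 - 2*(-1 + 0)) = 3 - (-12 - 2*(-1)) = 3 - (-12 + 2) = 3 - 1*(-10) = 3 + 10 = 13)
U(17)*A(1) = -5*13 = -65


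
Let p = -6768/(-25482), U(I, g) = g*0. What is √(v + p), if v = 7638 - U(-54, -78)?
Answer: √137771465358/4247 ≈ 87.397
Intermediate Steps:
U(I, g) = 0
v = 7638 (v = 7638 - 1*0 = 7638 + 0 = 7638)
p = 1128/4247 (p = -6768*(-1/25482) = 1128/4247 ≈ 0.26560)
√(v + p) = √(7638 + 1128/4247) = √(32439714/4247) = √137771465358/4247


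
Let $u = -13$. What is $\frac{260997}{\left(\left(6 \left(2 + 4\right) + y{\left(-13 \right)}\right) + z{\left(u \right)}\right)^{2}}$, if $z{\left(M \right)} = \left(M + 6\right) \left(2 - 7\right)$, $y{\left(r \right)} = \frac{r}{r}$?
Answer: $\frac{86999}{1728} \approx 50.347$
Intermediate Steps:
$y{\left(r \right)} = 1$
$z{\left(M \right)} = -30 - 5 M$ ($z{\left(M \right)} = \left(6 + M\right) \left(-5\right) = -30 - 5 M$)
$\frac{260997}{\left(\left(6 \left(2 + 4\right) + y{\left(-13 \right)}\right) + z{\left(u \right)}\right)^{2}} = \frac{260997}{\left(\left(6 \left(2 + 4\right) + 1\right) - -35\right)^{2}} = \frac{260997}{\left(\left(6 \cdot 6 + 1\right) + \left(-30 + 65\right)\right)^{2}} = \frac{260997}{\left(\left(36 + 1\right) + 35\right)^{2}} = \frac{260997}{\left(37 + 35\right)^{2}} = \frac{260997}{72^{2}} = \frac{260997}{5184} = 260997 \cdot \frac{1}{5184} = \frac{86999}{1728}$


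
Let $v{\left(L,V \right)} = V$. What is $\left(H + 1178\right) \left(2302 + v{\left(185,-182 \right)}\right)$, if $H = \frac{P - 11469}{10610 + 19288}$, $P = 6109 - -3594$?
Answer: $\frac{37331162680}{14949} \approx 2.4972 \cdot 10^{6}$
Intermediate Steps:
$P = 9703$ ($P = 6109 + 3594 = 9703$)
$H = - \frac{883}{14949}$ ($H = \frac{9703 - 11469}{10610 + 19288} = - \frac{1766}{29898} = \left(-1766\right) \frac{1}{29898} = - \frac{883}{14949} \approx -0.059067$)
$\left(H + 1178\right) \left(2302 + v{\left(185,-182 \right)}\right) = \left(- \frac{883}{14949} + 1178\right) \left(2302 - 182\right) = \frac{17609039}{14949} \cdot 2120 = \frac{37331162680}{14949}$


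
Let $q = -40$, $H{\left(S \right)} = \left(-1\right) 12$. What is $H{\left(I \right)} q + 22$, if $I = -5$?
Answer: $502$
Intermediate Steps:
$H{\left(S \right)} = -12$
$H{\left(I \right)} q + 22 = \left(-12\right) \left(-40\right) + 22 = 480 + 22 = 502$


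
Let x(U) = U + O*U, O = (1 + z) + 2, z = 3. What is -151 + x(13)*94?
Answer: 8403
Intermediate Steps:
O = 6 (O = (1 + 3) + 2 = 4 + 2 = 6)
x(U) = 7*U (x(U) = U + 6*U = 7*U)
-151 + x(13)*94 = -151 + (7*13)*94 = -151 + 91*94 = -151 + 8554 = 8403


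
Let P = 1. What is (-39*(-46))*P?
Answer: 1794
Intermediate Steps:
(-39*(-46))*P = -39*(-46)*1 = 1794*1 = 1794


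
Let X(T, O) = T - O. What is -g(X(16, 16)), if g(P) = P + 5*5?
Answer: -25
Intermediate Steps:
g(P) = 25 + P (g(P) = P + 25 = 25 + P)
-g(X(16, 16)) = -(25 + (16 - 1*16)) = -(25 + (16 - 16)) = -(25 + 0) = -1*25 = -25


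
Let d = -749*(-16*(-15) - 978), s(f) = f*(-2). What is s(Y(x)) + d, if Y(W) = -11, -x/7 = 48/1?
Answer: 552784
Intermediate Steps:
x = -336 (x = -336/1 = -336 ≈ -336.00)
s(f) = -2*f
d = 552762 (d = -749*(240 - 978) = -749*(-738) = 552762)
s(Y(x)) + d = -2*(-11) + 552762 = 22 + 552762 = 552784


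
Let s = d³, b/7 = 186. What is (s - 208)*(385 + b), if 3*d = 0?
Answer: -350896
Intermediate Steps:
b = 1302 (b = 7*186 = 1302)
d = 0 (d = (⅓)*0 = 0)
s = 0 (s = 0³ = 0)
(s - 208)*(385 + b) = (0 - 208)*(385 + 1302) = -208*1687 = -350896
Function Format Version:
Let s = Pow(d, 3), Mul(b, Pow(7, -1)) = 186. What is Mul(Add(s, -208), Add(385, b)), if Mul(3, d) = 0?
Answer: -350896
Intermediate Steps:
b = 1302 (b = Mul(7, 186) = 1302)
d = 0 (d = Mul(Rational(1, 3), 0) = 0)
s = 0 (s = Pow(0, 3) = 0)
Mul(Add(s, -208), Add(385, b)) = Mul(Add(0, -208), Add(385, 1302)) = Mul(-208, 1687) = -350896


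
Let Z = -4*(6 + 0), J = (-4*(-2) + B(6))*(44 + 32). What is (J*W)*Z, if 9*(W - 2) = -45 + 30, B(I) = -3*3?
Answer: 608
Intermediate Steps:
B(I) = -9
W = 1/3 (W = 2 + (-45 + 30)/9 = 2 + (1/9)*(-15) = 2 - 5/3 = 1/3 ≈ 0.33333)
J = -76 (J = (-4*(-2) - 9)*(44 + 32) = (8 - 9)*76 = -1*76 = -76)
Z = -24 (Z = -4*6 = -24)
(J*W)*Z = -76*1/3*(-24) = -76/3*(-24) = 608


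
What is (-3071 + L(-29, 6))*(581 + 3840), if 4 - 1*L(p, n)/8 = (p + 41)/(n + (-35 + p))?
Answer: -389414943/29 ≈ -1.3428e+7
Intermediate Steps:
L(p, n) = 32 - 8*(41 + p)/(-35 + n + p) (L(p, n) = 32 - 8*(p + 41)/(n + (-35 + p)) = 32 - 8*(41 + p)/(-35 + n + p))
(-3071 + L(-29, 6))*(581 + 3840) = (-3071 + 8*(-181 + 3*(-29) + 4*6)/(-35 + 6 - 29))*(581 + 3840) = (-3071 + 8*(-181 - 87 + 24)/(-58))*4421 = (-3071 + 8*(-1/58)*(-244))*4421 = (-3071 + 976/29)*4421 = -88083/29*4421 = -389414943/29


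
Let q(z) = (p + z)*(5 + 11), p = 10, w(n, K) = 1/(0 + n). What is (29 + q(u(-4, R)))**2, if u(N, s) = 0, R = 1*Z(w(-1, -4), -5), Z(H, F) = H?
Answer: 35721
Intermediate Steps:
w(n, K) = 1/n
R = -1 (R = 1/(-1) = 1*(-1) = -1)
q(z) = 160 + 16*z (q(z) = (10 + z)*(5 + 11) = (10 + z)*16 = 160 + 16*z)
(29 + q(u(-4, R)))**2 = (29 + (160 + 16*0))**2 = (29 + (160 + 0))**2 = (29 + 160)**2 = 189**2 = 35721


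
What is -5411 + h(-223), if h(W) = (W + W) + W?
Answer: -6080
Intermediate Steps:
h(W) = 3*W (h(W) = 2*W + W = 3*W)
-5411 + h(-223) = -5411 + 3*(-223) = -5411 - 669 = -6080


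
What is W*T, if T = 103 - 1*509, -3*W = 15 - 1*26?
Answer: -4466/3 ≈ -1488.7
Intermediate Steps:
W = 11/3 (W = -(15 - 1*26)/3 = -(15 - 26)/3 = -1/3*(-11) = 11/3 ≈ 3.6667)
T = -406 (T = 103 - 509 = -406)
W*T = (11/3)*(-406) = -4466/3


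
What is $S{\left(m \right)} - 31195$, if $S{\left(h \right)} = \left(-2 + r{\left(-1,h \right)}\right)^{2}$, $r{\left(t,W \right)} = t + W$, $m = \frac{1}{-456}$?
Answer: $- \frac{6484689359}{207936} \approx -31186.0$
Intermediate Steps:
$m = - \frac{1}{456} \approx -0.002193$
$r{\left(t,W \right)} = W + t$
$S{\left(h \right)} = \left(-3 + h\right)^{2}$ ($S{\left(h \right)} = \left(-2 + \left(h - 1\right)\right)^{2} = \left(-2 + \left(-1 + h\right)\right)^{2} = \left(-3 + h\right)^{2}$)
$S{\left(m \right)} - 31195 = \left(-3 - \frac{1}{456}\right)^{2} - 31195 = \left(- \frac{1369}{456}\right)^{2} - 31195 = \frac{1874161}{207936} - 31195 = - \frac{6484689359}{207936}$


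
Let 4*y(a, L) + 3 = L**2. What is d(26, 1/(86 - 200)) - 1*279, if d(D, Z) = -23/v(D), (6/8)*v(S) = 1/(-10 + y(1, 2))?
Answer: -1773/16 ≈ -110.81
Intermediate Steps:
y(a, L) = -3/4 + L**2/4
v(S) = -16/117 (v(S) = 4/(3*(-10 + (-3/4 + (1/4)*2**2))) = 4/(3*(-10 + (-3/4 + (1/4)*4))) = 4/(3*(-10 + (-3/4 + 1))) = 4/(3*(-10 + 1/4)) = 4/(3*(-39/4)) = (4/3)*(-4/39) = -16/117)
d(D, Z) = 2691/16 (d(D, Z) = -23/(-16/117) = -23*(-117/16) = 2691/16)
d(26, 1/(86 - 200)) - 1*279 = 2691/16 - 1*279 = 2691/16 - 279 = -1773/16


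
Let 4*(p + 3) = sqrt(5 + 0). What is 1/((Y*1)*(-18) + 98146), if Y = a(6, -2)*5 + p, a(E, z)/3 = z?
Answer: 78992/7799669999 + 18*sqrt(5)/38998349995 ≈ 1.0129e-5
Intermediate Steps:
p = -3 + sqrt(5)/4 (p = -3 + sqrt(5 + 0)/4 = -3 + sqrt(5)/4 ≈ -2.4410)
a(E, z) = 3*z
Y = -33 + sqrt(5)/4 (Y = (3*(-2))*5 + (-3 + sqrt(5)/4) = -6*5 + (-3 + sqrt(5)/4) = -30 + (-3 + sqrt(5)/4) = -33 + sqrt(5)/4 ≈ -32.441)
1/((Y*1)*(-18) + 98146) = 1/(((-33 + sqrt(5)/4)*1)*(-18) + 98146) = 1/((-33 + sqrt(5)/4)*(-18) + 98146) = 1/((594 - 9*sqrt(5)/2) + 98146) = 1/(98740 - 9*sqrt(5)/2)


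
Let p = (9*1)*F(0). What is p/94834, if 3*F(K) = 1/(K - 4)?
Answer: -3/379336 ≈ -7.9086e-6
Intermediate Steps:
F(K) = 1/(3*(-4 + K)) (F(K) = 1/(3*(K - 4)) = 1/(3*(-4 + K)))
p = -¾ (p = (9*1)*(1/(3*(-4 + 0))) = 9*((⅓)/(-4)) = 9*((⅓)*(-¼)) = 9*(-1/12) = -¾ ≈ -0.75000)
p/94834 = -¾/94834 = -¾*1/94834 = -3/379336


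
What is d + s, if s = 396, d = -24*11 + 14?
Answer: 146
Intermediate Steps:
d = -250 (d = -264 + 14 = -250)
d + s = -250 + 396 = 146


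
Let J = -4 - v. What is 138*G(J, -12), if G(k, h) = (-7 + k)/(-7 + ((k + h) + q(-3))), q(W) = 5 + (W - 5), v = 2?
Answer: 897/14 ≈ 64.071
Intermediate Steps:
J = -6 (J = -4 - 1*2 = -4 - 2 = -6)
q(W) = W (q(W) = 5 + (-5 + W) = W)
G(k, h) = (-7 + k)/(-10 + h + k) (G(k, h) = (-7 + k)/(-7 + ((k + h) - 3)) = (-7 + k)/(-7 + ((h + k) - 3)) = (-7 + k)/(-7 + (-3 + h + k)) = (-7 + k)/(-10 + h + k))
138*G(J, -12) = 138*((-7 - 6)/(-10 - 12 - 6)) = 138*(-13/(-28)) = 138*(-1/28*(-13)) = 138*(13/28) = 897/14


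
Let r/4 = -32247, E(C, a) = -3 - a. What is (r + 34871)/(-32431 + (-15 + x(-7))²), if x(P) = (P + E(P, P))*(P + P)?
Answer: 94117/31702 ≈ 2.9688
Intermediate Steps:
r = -128988 (r = 4*(-32247) = -128988)
x(P) = -6*P (x(P) = (P + (-3 - P))*(P + P) = -6*P)
(r + 34871)/(-32431 + (-15 + x(-7))²) = (-128988 + 34871)/(-32431 + (-15 - 6*(-7))²) = -94117/(-32431 + (-15 + 42)²) = -94117/(-32431 + 27²) = -94117/(-32431 + 729) = -94117/(-31702) = -94117*(-1/31702) = 94117/31702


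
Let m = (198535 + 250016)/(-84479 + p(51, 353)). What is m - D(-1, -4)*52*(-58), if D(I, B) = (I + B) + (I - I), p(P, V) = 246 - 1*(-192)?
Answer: -1267786831/84041 ≈ -15085.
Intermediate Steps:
p(P, V) = 438 (p(P, V) = 246 + 192 = 438)
D(I, B) = B + I (D(I, B) = (B + I) + 0 = B + I)
m = -448551/84041 (m = (198535 + 250016)/(-84479 + 438) = 448551/(-84041) = 448551*(-1/84041) = -448551/84041 ≈ -5.3373)
m - D(-1, -4)*52*(-58) = -448551/84041 - (-4 - 1)*52*(-58) = -448551/84041 - (-5*52)*(-58) = -448551/84041 - (-260)*(-58) = -448551/84041 - 1*15080 = -448551/84041 - 15080 = -1267786831/84041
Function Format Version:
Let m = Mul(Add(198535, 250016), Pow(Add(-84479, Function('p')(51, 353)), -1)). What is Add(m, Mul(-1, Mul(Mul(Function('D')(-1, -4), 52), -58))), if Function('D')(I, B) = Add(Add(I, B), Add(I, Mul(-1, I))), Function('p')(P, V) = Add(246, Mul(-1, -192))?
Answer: Rational(-1267786831, 84041) ≈ -15085.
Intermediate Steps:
Function('p')(P, V) = 438 (Function('p')(P, V) = Add(246, 192) = 438)
Function('D')(I, B) = Add(B, I) (Function('D')(I, B) = Add(Add(B, I), 0) = Add(B, I))
m = Rational(-448551, 84041) (m = Mul(Add(198535, 250016), Pow(Add(-84479, 438), -1)) = Mul(448551, Pow(-84041, -1)) = Mul(448551, Rational(-1, 84041)) = Rational(-448551, 84041) ≈ -5.3373)
Add(m, Mul(-1, Mul(Mul(Function('D')(-1, -4), 52), -58))) = Add(Rational(-448551, 84041), Mul(-1, Mul(Mul(Add(-4, -1), 52), -58))) = Add(Rational(-448551, 84041), Mul(-1, Mul(Mul(-5, 52), -58))) = Add(Rational(-448551, 84041), Mul(-1, Mul(-260, -58))) = Add(Rational(-448551, 84041), Mul(-1, 15080)) = Add(Rational(-448551, 84041), -15080) = Rational(-1267786831, 84041)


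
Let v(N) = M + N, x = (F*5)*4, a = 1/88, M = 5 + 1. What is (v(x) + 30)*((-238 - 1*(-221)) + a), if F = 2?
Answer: -28405/22 ≈ -1291.1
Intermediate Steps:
M = 6
a = 1/88 ≈ 0.011364
x = 40 (x = (2*5)*4 = 10*4 = 40)
v(N) = 6 + N
(v(x) + 30)*((-238 - 1*(-221)) + a) = ((6 + 40) + 30)*((-238 - 1*(-221)) + 1/88) = (46 + 30)*((-238 + 221) + 1/88) = 76*(-17 + 1/88) = 76*(-1495/88) = -28405/22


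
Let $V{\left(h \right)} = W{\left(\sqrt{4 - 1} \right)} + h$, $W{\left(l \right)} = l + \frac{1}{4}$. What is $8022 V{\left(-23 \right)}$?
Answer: $- \frac{365001}{2} + 8022 \sqrt{3} \approx -1.6861 \cdot 10^{5}$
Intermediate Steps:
$W{\left(l \right)} = \frac{1}{4} + l$ ($W{\left(l \right)} = l + \frac{1}{4} = \frac{1}{4} + l$)
$V{\left(h \right)} = \frac{1}{4} + h + \sqrt{3}$ ($V{\left(h \right)} = \left(\frac{1}{4} + \sqrt{4 - 1}\right) + h = \left(\frac{1}{4} + \sqrt{3}\right) + h = \frac{1}{4} + h + \sqrt{3}$)
$8022 V{\left(-23 \right)} = 8022 \left(\frac{1}{4} - 23 + \sqrt{3}\right) = 8022 \left(- \frac{91}{4} + \sqrt{3}\right) = - \frac{365001}{2} + 8022 \sqrt{3}$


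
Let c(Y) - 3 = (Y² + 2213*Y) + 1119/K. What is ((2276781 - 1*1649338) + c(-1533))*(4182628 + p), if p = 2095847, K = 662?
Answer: -1724853473033775/662 ≈ -2.6055e+12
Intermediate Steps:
c(Y) = 3105/662 + Y² + 2213*Y (c(Y) = 3 + ((Y² + 2213*Y) + 1119/662) = 3 + (1119/662 + Y² + 2213*Y) = 3105/662 + Y² + 2213*Y)
((2276781 - 1*1649338) + c(-1533))*(4182628 + p) = ((2276781 - 1*1649338) + (3105/662 + (-1533)² + 2213*(-1533)))*(4182628 + 2095847) = ((2276781 - 1649338) + (3105/662 + 2350089 - 3392529))*6278475 = (627443 - 690092175/662)*6278475 = -274724909/662*6278475 = -1724853473033775/662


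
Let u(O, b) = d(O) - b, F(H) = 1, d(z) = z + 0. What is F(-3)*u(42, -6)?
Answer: 48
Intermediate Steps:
d(z) = z
u(O, b) = O - b
F(-3)*u(42, -6) = 1*(42 - 1*(-6)) = 1*(42 + 6) = 1*48 = 48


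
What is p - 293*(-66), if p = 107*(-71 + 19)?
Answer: 13774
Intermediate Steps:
p = -5564 (p = 107*(-52) = -5564)
p - 293*(-66) = -5564 - 293*(-66) = -5564 - 1*(-19338) = -5564 + 19338 = 13774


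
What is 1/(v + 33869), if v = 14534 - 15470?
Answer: 1/32933 ≈ 3.0365e-5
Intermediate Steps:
v = -936
1/(v + 33869) = 1/(-936 + 33869) = 1/32933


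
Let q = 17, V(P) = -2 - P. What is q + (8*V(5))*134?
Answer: -7487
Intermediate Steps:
q + (8*V(5))*134 = 17 + (8*(-2 - 1*5))*134 = 17 + (8*(-2 - 5))*134 = 17 + (8*(-7))*134 = 17 - 56*134 = 17 - 7504 = -7487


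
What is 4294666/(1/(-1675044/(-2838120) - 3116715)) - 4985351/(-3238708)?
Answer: -5126461609060500381460627/382993414540 ≈ -1.3385e+13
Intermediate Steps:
4294666/(1/(-1675044/(-2838120) - 3116715)) - 4985351/(-3238708) = 4294666/(1/(-1675044*(-1/2838120) - 3116715)) - 4985351*(-1/3238708) = 4294666/(1/(139587/236510 - 3116715)) + 4985351/3238708 = 4294666/(1/(-737134125063/236510)) + 4985351/3238708 = 4294666/(-236510/737134125063) + 4985351/3238708 = 4294666*(-737134125063/236510) + 4985351/3238708 = -1582872432173906979/118255 + 4985351/3238708 = -5126461609060500381460627/382993414540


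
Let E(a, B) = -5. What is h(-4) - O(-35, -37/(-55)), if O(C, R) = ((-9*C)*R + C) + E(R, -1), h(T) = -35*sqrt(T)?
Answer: -1891/11 - 70*I ≈ -171.91 - 70.0*I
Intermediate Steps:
O(C, R) = -5 + C - 9*C*R (O(C, R) = ((-9*C)*R + C) - 5 = (-9*C*R + C) - 5 = (C - 9*C*R) - 5 = -5 + C - 9*C*R)
h(-4) - O(-35, -37/(-55)) = -70*I - (-5 - 35 - 9*(-35)*(-37/(-55))) = -70*I - (-5 - 35 - 9*(-35)*(-37*(-1/55))) = -70*I - (-5 - 35 - 9*(-35)*37/55) = -70*I - (-5 - 35 + 2331/11) = -70*I - 1*1891/11 = -70*I - 1891/11 = -1891/11 - 70*I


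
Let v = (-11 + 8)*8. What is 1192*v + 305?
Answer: -28303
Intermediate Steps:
v = -24 (v = -3*8 = -24)
1192*v + 305 = 1192*(-24) + 305 = -28608 + 305 = -28303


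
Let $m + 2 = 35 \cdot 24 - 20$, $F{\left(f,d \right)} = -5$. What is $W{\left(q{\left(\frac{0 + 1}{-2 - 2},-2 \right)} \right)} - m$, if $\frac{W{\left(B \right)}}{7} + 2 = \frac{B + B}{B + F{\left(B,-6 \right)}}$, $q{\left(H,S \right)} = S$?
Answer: $-828$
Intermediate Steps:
$W{\left(B \right)} = -14 + \frac{14 B}{-5 + B}$ ($W{\left(B \right)} = -14 + 7 \frac{B + B}{B - 5} = -14 + 7 \frac{2 B}{-5 + B} = -14 + \frac{14 B}{-5 + B}$)
$m = 818$ ($m = -2 + \left(35 \cdot 24 - 20\right) = -2 + \left(840 - 20\right) = -2 + 820 = 818$)
$W{\left(q{\left(\frac{0 + 1}{-2 - 2},-2 \right)} \right)} - m = \frac{70}{-5 - 2} - 818 = \frac{70}{-7} - 818 = 70 \left(- \frac{1}{7}\right) - 818 = -10 - 818 = -828$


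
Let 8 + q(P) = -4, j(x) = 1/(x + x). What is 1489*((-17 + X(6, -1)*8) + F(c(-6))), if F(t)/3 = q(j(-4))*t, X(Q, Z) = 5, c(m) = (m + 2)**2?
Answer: -823417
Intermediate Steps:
j(x) = 1/(2*x)
q(P) = -12 (q(P) = -8 - 4 = -12)
c(m) = (2 + m)**2
F(t) = -36*t (F(t) = 3*(-12*t) = -36*t)
1489*((-17 + X(6, -1)*8) + F(c(-6))) = 1489*((-17 + 5*8) - 36*(2 - 6)**2) = 1489*((-17 + 40) - 36*(-4)**2) = 1489*(23 - 36*16) = 1489*(23 - 576) = 1489*(-553) = -823417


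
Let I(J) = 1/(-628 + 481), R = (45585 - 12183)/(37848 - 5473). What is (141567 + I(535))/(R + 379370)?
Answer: 24061964875/64481220048 ≈ 0.37316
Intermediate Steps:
R = 33402/32375 ≈ 1.0317
I(J) = -1/147 (I(J) = 1/(-147) = -1/147)
(141567 + I(535))/(R + 379370) = (141567 - 1/147)/(33402/32375 + 379370) = 20810348/(147*(12282137152/32375)) = (20810348/147)*(32375/12282137152) = 24061964875/64481220048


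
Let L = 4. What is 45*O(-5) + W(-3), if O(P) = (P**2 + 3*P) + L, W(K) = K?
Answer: 627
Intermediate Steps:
O(P) = 4 + P**2 + 3*P (O(P) = (P**2 + 3*P) + 4 = 4 + P**2 + 3*P)
45*O(-5) + W(-3) = 45*(4 + (-5)**2 + 3*(-5)) - 3 = 45*(4 + 25 - 15) - 3 = 45*14 - 3 = 630 - 3 = 627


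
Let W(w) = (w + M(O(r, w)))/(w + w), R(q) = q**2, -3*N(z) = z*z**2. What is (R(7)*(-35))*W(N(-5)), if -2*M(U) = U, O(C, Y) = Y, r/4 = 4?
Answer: -1715/4 ≈ -428.75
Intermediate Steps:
r = 16 (r = 4*4 = 16)
N(z) = -z**3/3 (N(z) = -z*z**2/3 = -z**3/3)
M(U) = -U/2
W(w) = 1/4 (W(w) = (w - w/2)/(w + w) = (w/2)/((2*w)) = (w/2)*(1/(2*w)) = 1/4)
(R(7)*(-35))*W(N(-5)) = (7**2*(-35))*(1/4) = (49*(-35))*(1/4) = -1715*1/4 = -1715/4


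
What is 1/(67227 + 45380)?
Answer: 1/112607 ≈ 8.8804e-6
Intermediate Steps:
1/(67227 + 45380) = 1/112607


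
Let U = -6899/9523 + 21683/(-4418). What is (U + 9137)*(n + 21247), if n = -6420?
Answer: 5696244379172029/42072614 ≈ 1.3539e+8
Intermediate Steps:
U = -236966991/42072614 (U = -6899*1/9523 + 21683*(-1/4418) = -6899/9523 - 21683/4418 = -236966991/42072614 ≈ -5.6323)
(U + 9137)*(n + 21247) = (-236966991/42072614 + 9137)*(-6420 + 21247) = (384180507127/42072614)*14827 = 5696244379172029/42072614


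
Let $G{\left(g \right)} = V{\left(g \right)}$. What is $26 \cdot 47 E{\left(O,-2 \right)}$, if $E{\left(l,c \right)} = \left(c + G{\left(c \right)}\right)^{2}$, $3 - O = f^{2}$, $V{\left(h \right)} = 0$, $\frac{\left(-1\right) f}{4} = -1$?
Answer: $4888$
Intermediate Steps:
$f = 4$ ($f = \left(-4\right) \left(-1\right) = 4$)
$G{\left(g \right)} = 0$
$O = -13$ ($O = 3 - 4^{2} = 3 - 16 = -13$)
$E{\left(l,c \right)} = c^{2}$ ($E{\left(l,c \right)} = \left(c + 0\right)^{2} = c^{2}$)
$26 \cdot 47 E{\left(O,-2 \right)} = 26 \cdot 47 \left(-2\right)^{2} = 1222 \cdot 4 = 4888$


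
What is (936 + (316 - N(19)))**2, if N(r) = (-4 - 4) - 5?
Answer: 1600225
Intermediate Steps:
N(r) = -13 (N(r) = -8 - 5 = -13)
(936 + (316 - N(19)))**2 = (936 + (316 - 1*(-13)))**2 = (936 + (316 + 13))**2 = (936 + 329)**2 = 1265**2 = 1600225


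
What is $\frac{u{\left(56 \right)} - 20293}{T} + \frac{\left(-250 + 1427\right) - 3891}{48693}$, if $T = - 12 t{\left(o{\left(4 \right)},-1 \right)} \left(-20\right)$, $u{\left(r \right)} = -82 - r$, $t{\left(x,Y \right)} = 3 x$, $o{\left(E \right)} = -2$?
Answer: $\frac{330312841}{23372640} \approx 14.132$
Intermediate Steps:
$T = -1440$ ($T = - 12 \cdot 3 \left(-2\right) \left(-20\right) = \left(-12\right) \left(-6\right) \left(-20\right) = 72 \left(-20\right) = -1440$)
$\frac{u{\left(56 \right)} - 20293}{T} + \frac{\left(-250 + 1427\right) - 3891}{48693} = \frac{\left(-82 - 56\right) - 20293}{-1440} + \frac{\left(-250 + 1427\right) - 3891}{48693} = \left(\left(-82 - 56\right) - 20293\right) \left(- \frac{1}{1440}\right) + \left(1177 - 3891\right) \frac{1}{48693} = \left(-138 - 20293\right) \left(- \frac{1}{1440}\right) - \frac{2714}{48693} = \left(-20431\right) \left(- \frac{1}{1440}\right) - \frac{2714}{48693} = \frac{20431}{1440} - \frac{2714}{48693} = \frac{330312841}{23372640}$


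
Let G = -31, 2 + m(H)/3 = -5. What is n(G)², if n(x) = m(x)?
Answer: 441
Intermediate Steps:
m(H) = -21 (m(H) = -6 + 3*(-5) = -6 - 15 = -21)
n(x) = -21
n(G)² = (-21)² = 441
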